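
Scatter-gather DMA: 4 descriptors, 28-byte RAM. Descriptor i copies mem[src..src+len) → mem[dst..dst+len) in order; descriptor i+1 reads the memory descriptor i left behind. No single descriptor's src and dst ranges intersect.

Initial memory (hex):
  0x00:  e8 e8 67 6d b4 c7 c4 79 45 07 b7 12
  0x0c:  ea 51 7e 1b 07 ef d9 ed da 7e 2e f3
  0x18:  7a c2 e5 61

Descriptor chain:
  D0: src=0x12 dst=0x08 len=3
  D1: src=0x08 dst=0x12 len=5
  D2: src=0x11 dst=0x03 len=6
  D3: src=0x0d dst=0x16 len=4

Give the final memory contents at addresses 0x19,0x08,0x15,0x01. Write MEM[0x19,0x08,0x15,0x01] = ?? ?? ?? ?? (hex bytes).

D0: mem[0x08..0x0a] <- [d9 ed da]
D1: mem[0x12..0x16] <- [d9 ed da 12 ea]
D2: mem[0x03..0x08] <- [ef d9 ed da 12 ea]
D3: mem[0x16..0x19] <- [51 7e 1b 07]
query mem[0x19]=0x07, mem[0x08]=0xea, mem[0x15]=0x12, mem[0x01]=0xe8

MEM[0x19,0x08,0x15,0x01] = 07 ea 12 e8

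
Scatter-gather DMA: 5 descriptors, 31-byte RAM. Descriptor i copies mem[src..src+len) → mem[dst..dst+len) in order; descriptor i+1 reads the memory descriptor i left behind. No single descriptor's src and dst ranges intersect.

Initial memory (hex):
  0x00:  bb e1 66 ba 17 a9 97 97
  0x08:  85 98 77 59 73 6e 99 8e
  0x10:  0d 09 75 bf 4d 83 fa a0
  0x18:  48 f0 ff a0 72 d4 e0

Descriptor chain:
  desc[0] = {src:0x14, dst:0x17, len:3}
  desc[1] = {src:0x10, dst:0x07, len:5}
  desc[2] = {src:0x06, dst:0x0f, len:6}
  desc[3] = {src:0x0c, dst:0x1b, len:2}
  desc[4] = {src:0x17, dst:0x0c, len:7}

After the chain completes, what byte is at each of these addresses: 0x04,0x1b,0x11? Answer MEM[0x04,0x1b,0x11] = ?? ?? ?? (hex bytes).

[0] 0x14->0x17 len=3 : 4d 83 fa
[1] 0x10->0x07 len=5 : 0d 09 75 bf 4d
[2] 0x06->0x0f len=6 : 97 0d 09 75 bf 4d
[3] 0x0c->0x1b len=2 : 73 6e
[4] 0x17->0x0c len=7 : 4d 83 fa ff 73 6e d4
query mem[0x04]=0x17, mem[0x1b]=0x73, mem[0x11]=0x6e

MEM[0x04,0x1b,0x11] = 17 73 6e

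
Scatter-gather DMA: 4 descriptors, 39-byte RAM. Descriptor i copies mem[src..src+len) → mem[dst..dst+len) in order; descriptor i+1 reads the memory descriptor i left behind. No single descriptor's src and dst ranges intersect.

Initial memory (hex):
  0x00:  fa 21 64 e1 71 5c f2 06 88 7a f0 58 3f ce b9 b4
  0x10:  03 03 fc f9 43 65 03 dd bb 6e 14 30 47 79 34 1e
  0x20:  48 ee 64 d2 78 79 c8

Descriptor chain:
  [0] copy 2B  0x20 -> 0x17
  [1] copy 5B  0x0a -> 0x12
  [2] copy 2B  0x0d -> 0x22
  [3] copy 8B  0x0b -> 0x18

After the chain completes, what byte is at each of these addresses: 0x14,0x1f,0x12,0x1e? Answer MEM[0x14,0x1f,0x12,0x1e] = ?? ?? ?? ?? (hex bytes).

MEM[0x14,0x1f,0x12,0x1e] = 3f f0 f0 03

[0] 0x20->0x17 len=2 : 48 ee
[1] 0x0a->0x12 len=5 : f0 58 3f ce b9
[2] 0x0d->0x22 len=2 : ce b9
[3] 0x0b->0x18 len=8 : 58 3f ce b9 b4 03 03 f0
query mem[0x14]=0x3f, mem[0x1f]=0xf0, mem[0x12]=0xf0, mem[0x1e]=0x03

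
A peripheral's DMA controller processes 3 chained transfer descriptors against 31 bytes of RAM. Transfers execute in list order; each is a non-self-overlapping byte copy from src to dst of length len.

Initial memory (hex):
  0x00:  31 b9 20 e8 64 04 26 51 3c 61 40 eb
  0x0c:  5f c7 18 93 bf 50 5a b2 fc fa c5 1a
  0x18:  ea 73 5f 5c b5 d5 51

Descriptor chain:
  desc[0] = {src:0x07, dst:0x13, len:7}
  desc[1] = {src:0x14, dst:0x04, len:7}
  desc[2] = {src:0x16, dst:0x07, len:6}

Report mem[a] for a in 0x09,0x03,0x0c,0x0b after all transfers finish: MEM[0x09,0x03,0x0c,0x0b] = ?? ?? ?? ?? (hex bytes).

MEM[0x09,0x03,0x0c,0x0b] = 5f e8 5c 5f

  after D0: wrote 7B at 0x13 = 513c6140eb5fc7
  after D1: wrote 7B at 0x04 = 3c6140eb5fc75f
  after D2: wrote 6B at 0x07 = 40eb5fc75f5c
query mem[0x09]=0x5f, mem[0x03]=0xe8, mem[0x0c]=0x5c, mem[0x0b]=0x5f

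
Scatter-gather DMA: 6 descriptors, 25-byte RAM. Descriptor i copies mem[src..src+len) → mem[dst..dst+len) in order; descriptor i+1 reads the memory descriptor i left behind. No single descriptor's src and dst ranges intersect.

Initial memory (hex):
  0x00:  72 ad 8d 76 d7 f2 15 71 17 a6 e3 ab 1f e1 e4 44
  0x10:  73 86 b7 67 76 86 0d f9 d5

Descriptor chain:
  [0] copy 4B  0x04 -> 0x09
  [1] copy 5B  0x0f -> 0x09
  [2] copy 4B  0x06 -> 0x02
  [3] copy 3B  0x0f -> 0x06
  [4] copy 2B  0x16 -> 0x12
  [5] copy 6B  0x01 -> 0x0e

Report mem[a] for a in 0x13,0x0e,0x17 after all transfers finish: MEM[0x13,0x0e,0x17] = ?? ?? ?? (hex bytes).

MEM[0x13,0x0e,0x17] = 44 ad f9

D0: mem[0x09..0x0c] <- [d7 f2 15 71]
D1: mem[0x09..0x0d] <- [44 73 86 b7 67]
D2: mem[0x02..0x05] <- [15 71 17 44]
D3: mem[0x06..0x08] <- [44 73 86]
D4: mem[0x12..0x13] <- [0d f9]
D5: mem[0x0e..0x13] <- [ad 15 71 17 44 44]
query mem[0x13]=0x44, mem[0x0e]=0xad, mem[0x17]=0xf9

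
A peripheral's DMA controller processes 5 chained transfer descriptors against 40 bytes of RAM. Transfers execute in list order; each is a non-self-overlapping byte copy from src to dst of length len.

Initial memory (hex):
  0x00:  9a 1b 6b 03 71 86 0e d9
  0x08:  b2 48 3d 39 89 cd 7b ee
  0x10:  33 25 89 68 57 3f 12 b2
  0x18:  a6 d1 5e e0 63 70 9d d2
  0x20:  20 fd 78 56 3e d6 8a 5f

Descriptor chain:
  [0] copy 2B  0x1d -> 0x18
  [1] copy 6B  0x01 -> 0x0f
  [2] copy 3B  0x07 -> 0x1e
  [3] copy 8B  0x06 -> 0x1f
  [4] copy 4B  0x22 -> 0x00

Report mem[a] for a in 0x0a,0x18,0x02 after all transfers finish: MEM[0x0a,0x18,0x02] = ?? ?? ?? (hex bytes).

[0] 0x1d->0x18 len=2 : 70 9d
[1] 0x01->0x0f len=6 : 1b 6b 03 71 86 0e
[2] 0x07->0x1e len=3 : d9 b2 48
[3] 0x06->0x1f len=8 : 0e d9 b2 48 3d 39 89 cd
[4] 0x22->0x00 len=4 : 48 3d 39 89
query mem[0x0a]=0x3d, mem[0x18]=0x70, mem[0x02]=0x39

MEM[0x0a,0x18,0x02] = 3d 70 39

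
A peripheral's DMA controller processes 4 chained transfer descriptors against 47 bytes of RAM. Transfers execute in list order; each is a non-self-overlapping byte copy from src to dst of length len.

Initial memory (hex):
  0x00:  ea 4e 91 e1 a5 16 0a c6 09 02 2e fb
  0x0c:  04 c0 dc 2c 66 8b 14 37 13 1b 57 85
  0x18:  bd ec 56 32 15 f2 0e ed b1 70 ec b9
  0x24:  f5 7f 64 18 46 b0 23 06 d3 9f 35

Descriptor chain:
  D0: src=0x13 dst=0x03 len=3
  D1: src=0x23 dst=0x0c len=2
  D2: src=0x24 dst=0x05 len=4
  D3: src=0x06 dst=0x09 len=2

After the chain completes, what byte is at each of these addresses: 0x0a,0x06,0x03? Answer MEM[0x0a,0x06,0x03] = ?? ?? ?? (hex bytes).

[0] 0x13->0x03 len=3 : 37 13 1b
[1] 0x23->0x0c len=2 : b9 f5
[2] 0x24->0x05 len=4 : f5 7f 64 18
[3] 0x06->0x09 len=2 : 7f 64
query mem[0x0a]=0x64, mem[0x06]=0x7f, mem[0x03]=0x37

MEM[0x0a,0x06,0x03] = 64 7f 37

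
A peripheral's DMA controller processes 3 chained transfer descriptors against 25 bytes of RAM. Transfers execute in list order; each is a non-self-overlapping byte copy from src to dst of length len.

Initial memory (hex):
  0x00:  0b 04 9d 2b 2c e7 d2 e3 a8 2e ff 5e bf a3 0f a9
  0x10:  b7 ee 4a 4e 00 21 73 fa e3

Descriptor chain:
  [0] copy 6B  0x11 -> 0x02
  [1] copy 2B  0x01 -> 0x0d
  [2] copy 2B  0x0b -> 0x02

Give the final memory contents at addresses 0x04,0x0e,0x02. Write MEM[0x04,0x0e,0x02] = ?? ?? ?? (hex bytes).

D0: mem[0x02..0x07] <- [ee 4a 4e 00 21 73]
D1: mem[0x0d..0x0e] <- [04 ee]
D2: mem[0x02..0x03] <- [5e bf]
query mem[0x04]=0x4e, mem[0x0e]=0xee, mem[0x02]=0x5e

MEM[0x04,0x0e,0x02] = 4e ee 5e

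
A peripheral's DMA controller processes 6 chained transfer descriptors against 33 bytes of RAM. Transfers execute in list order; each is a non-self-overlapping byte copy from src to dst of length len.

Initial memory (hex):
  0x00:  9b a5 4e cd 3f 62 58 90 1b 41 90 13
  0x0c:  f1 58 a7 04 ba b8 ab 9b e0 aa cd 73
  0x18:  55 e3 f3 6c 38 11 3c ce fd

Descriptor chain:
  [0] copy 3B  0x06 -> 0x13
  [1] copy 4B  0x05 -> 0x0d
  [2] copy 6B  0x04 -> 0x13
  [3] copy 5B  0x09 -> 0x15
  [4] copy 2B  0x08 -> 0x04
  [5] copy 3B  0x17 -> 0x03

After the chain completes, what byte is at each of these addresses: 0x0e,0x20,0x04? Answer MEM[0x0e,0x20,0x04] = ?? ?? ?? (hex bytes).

MEM[0x0e,0x20,0x04] = 58 fd f1

[0] 0x06->0x13 len=3 : 58 90 1b
[1] 0x05->0x0d len=4 : 62 58 90 1b
[2] 0x04->0x13 len=6 : 3f 62 58 90 1b 41
[3] 0x09->0x15 len=5 : 41 90 13 f1 62
[4] 0x08->0x04 len=2 : 1b 41
[5] 0x17->0x03 len=3 : 13 f1 62
query mem[0x0e]=0x58, mem[0x20]=0xfd, mem[0x04]=0xf1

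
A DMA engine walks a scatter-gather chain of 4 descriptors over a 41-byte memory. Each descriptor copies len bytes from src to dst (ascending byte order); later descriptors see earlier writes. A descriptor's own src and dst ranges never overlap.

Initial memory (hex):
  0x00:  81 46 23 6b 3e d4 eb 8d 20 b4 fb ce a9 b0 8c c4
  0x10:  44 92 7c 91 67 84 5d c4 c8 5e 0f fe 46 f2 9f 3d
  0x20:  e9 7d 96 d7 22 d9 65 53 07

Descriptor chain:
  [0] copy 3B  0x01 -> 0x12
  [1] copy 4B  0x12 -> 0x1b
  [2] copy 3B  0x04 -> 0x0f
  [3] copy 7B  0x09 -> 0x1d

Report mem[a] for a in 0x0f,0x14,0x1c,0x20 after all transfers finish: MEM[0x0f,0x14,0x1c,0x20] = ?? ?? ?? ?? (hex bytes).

MEM[0x0f,0x14,0x1c,0x20] = 3e 6b 23 a9

  after D0: wrote 3B at 0x12 = 46236b
  after D1: wrote 4B at 0x1b = 46236b84
  after D2: wrote 3B at 0x0f = 3ed4eb
  after D3: wrote 7B at 0x1d = b4fbcea9b08c3e
query mem[0x0f]=0x3e, mem[0x14]=0x6b, mem[0x1c]=0x23, mem[0x20]=0xa9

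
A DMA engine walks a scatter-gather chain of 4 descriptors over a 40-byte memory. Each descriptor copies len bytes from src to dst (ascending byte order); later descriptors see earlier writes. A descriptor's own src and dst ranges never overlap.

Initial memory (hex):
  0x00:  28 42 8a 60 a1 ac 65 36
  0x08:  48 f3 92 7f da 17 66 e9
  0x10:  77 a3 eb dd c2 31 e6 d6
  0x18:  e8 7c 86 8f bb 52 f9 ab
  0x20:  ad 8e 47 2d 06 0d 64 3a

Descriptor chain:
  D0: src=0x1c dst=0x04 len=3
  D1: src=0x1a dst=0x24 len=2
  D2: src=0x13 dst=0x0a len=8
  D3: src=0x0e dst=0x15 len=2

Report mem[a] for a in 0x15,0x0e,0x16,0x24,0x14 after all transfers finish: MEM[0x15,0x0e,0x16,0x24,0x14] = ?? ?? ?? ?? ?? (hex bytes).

MEM[0x15,0x0e,0x16,0x24,0x14] = d6 d6 e8 86 c2

[0] 0x1c->0x04 len=3 : bb 52 f9
[1] 0x1a->0x24 len=2 : 86 8f
[2] 0x13->0x0a len=8 : dd c2 31 e6 d6 e8 7c 86
[3] 0x0e->0x15 len=2 : d6 e8
query mem[0x15]=0xd6, mem[0x0e]=0xd6, mem[0x16]=0xe8, mem[0x24]=0x86, mem[0x14]=0xc2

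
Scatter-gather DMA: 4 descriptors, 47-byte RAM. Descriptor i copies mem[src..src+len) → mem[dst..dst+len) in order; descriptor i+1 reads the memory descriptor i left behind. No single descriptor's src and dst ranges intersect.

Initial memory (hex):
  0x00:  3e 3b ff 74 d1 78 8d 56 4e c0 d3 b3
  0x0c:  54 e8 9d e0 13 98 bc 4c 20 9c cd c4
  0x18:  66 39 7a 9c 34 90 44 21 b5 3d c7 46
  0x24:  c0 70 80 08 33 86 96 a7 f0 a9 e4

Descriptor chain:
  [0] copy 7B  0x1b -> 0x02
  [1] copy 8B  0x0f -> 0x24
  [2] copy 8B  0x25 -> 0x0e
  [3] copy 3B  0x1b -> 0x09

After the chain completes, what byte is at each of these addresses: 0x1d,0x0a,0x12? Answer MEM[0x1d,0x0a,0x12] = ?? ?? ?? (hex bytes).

MEM[0x1d,0x0a,0x12] = 90 34 20

D0: mem[0x02..0x08] <- [9c 34 90 44 21 b5 3d]
D1: mem[0x24..0x2b] <- [e0 13 98 bc 4c 20 9c cd]
D2: mem[0x0e..0x15] <- [13 98 bc 4c 20 9c cd f0]
D3: mem[0x09..0x0b] <- [9c 34 90]
query mem[0x1d]=0x90, mem[0x0a]=0x34, mem[0x12]=0x20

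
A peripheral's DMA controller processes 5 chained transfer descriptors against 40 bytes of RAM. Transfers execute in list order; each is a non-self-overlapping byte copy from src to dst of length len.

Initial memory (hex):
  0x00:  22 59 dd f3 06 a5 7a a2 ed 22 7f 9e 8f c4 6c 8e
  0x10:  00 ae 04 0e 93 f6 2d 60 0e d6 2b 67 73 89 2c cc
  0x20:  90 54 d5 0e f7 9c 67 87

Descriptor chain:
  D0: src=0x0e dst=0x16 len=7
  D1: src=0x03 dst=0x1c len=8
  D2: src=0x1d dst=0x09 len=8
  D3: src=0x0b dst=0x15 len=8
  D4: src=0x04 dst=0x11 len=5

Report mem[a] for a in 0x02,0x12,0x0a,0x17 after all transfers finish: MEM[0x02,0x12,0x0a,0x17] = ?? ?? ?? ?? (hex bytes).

D0: mem[0x16..0x1c] <- [6c 8e 00 ae 04 0e 93]
D1: mem[0x1c..0x23] <- [f3 06 a5 7a a2 ed 22 7f]
D2: mem[0x09..0x10] <- [06 a5 7a a2 ed 22 7f f7]
D3: mem[0x15..0x1c] <- [7a a2 ed 22 7f f7 ae 04]
D4: mem[0x11..0x15] <- [06 a5 7a a2 ed]
query mem[0x02]=0xdd, mem[0x12]=0xa5, mem[0x0a]=0xa5, mem[0x17]=0xed

MEM[0x02,0x12,0x0a,0x17] = dd a5 a5 ed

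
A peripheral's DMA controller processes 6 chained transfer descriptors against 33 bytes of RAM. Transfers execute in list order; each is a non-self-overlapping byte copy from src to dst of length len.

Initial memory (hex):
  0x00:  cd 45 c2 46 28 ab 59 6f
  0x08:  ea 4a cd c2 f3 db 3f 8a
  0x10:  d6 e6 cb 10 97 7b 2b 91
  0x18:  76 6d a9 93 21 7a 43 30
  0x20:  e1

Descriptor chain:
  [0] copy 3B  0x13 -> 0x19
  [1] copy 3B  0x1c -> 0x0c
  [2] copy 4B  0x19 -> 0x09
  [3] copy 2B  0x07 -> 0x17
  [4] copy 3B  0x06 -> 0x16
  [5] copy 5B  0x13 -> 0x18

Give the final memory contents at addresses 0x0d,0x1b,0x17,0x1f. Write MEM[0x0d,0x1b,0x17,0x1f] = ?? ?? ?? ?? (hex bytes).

  after D0: wrote 3B at 0x19 = 10977b
  after D1: wrote 3B at 0x0c = 217a43
  after D2: wrote 4B at 0x09 = 10977b21
  after D3: wrote 2B at 0x17 = 6fea
  after D4: wrote 3B at 0x16 = 596fea
  after D5: wrote 5B at 0x18 = 10977b596f
query mem[0x0d]=0x7a, mem[0x1b]=0x59, mem[0x17]=0x6f, mem[0x1f]=0x30

MEM[0x0d,0x1b,0x17,0x1f] = 7a 59 6f 30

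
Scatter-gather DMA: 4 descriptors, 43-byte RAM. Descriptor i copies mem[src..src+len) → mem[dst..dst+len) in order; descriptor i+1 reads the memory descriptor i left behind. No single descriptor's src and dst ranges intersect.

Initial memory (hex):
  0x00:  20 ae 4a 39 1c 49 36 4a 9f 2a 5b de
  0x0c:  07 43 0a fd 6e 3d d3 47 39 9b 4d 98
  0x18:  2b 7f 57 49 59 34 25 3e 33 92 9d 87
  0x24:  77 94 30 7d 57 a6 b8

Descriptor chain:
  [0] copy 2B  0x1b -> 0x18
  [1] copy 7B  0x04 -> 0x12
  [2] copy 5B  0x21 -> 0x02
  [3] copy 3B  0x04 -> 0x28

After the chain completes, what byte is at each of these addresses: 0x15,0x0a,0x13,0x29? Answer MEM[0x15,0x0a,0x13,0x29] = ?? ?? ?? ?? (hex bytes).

MEM[0x15,0x0a,0x13,0x29] = 4a 5b 49 77

  after D0: wrote 2B at 0x18 = 4959
  after D1: wrote 7B at 0x12 = 1c49364a9f2a5b
  after D2: wrote 5B at 0x02 = 929d877794
  after D3: wrote 3B at 0x28 = 877794
query mem[0x15]=0x4a, mem[0x0a]=0x5b, mem[0x13]=0x49, mem[0x29]=0x77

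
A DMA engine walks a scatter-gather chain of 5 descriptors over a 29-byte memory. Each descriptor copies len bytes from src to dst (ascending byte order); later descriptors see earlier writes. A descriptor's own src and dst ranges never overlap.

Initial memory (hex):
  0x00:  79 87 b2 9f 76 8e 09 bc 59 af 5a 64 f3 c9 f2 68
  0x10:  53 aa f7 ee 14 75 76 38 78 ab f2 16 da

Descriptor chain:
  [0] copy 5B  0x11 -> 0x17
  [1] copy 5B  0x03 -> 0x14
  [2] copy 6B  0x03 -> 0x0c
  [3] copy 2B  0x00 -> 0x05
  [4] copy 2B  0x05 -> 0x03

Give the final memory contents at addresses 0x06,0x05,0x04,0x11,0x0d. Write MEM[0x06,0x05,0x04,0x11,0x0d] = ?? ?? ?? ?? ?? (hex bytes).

  after D0: wrote 5B at 0x17 = aaf7ee1475
  after D1: wrote 5B at 0x14 = 9f768e09bc
  after D2: wrote 6B at 0x0c = 9f768e09bc59
  after D3: wrote 2B at 0x05 = 7987
  after D4: wrote 2B at 0x03 = 7987
query mem[0x06]=0x87, mem[0x05]=0x79, mem[0x04]=0x87, mem[0x11]=0x59, mem[0x0d]=0x76

MEM[0x06,0x05,0x04,0x11,0x0d] = 87 79 87 59 76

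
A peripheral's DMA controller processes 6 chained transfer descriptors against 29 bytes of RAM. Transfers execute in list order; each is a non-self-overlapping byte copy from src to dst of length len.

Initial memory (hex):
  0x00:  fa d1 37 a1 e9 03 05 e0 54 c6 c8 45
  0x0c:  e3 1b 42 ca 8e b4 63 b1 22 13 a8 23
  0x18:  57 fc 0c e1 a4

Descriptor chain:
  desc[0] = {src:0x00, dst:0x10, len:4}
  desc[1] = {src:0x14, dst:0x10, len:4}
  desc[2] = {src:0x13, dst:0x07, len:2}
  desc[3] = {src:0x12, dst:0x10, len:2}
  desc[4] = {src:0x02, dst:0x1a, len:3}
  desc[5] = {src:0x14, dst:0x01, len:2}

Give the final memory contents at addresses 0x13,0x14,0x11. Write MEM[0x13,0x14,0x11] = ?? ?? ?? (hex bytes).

MEM[0x13,0x14,0x11] = 23 22 23

D0: mem[0x10..0x13] <- [fa d1 37 a1]
D1: mem[0x10..0x13] <- [22 13 a8 23]
D2: mem[0x07..0x08] <- [23 22]
D3: mem[0x10..0x11] <- [a8 23]
D4: mem[0x1a..0x1c] <- [37 a1 e9]
D5: mem[0x01..0x02] <- [22 13]
query mem[0x13]=0x23, mem[0x14]=0x22, mem[0x11]=0x23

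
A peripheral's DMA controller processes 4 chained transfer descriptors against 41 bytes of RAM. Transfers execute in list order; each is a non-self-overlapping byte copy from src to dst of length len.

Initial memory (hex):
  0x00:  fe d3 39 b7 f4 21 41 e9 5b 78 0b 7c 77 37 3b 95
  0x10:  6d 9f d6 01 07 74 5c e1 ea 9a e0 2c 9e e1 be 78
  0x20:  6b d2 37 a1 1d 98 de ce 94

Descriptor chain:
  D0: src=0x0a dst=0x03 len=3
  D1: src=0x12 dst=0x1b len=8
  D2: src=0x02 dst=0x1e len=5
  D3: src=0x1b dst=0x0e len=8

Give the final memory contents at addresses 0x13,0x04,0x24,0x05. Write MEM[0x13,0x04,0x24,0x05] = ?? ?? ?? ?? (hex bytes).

MEM[0x13,0x04,0x24,0x05] = 7c 7c 1d 77

[0] 0x0a->0x03 len=3 : 0b 7c 77
[1] 0x12->0x1b len=8 : d6 01 07 74 5c e1 ea 9a
[2] 0x02->0x1e len=5 : 39 0b 7c 77 41
[3] 0x1b->0x0e len=8 : d6 01 07 39 0b 7c 77 41
query mem[0x13]=0x7c, mem[0x04]=0x7c, mem[0x24]=0x1d, mem[0x05]=0x77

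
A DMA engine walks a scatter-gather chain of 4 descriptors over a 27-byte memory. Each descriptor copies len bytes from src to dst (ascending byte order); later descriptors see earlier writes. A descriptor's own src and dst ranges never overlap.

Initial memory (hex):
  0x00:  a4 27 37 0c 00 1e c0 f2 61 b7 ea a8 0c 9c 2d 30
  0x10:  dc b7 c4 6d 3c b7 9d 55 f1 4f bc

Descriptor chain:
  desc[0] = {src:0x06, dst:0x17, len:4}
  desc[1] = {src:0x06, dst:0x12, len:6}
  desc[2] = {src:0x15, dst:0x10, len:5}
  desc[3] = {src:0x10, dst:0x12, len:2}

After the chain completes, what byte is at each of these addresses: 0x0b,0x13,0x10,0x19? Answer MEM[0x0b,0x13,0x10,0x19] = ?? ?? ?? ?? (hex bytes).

MEM[0x0b,0x13,0x10,0x19] = a8 ea b7 61

#0 dst[0x17+4] := {0xc0,0xf2,0x61,0xb7}
#1 dst[0x12+6] := {0xc0,0xf2,0x61,0xb7,0xea,0xa8}
#2 dst[0x10+5] := {0xb7,0xea,0xa8,0xf2,0x61}
#3 dst[0x12+2] := {0xb7,0xea}
query mem[0x0b]=0xa8, mem[0x13]=0xea, mem[0x10]=0xb7, mem[0x19]=0x61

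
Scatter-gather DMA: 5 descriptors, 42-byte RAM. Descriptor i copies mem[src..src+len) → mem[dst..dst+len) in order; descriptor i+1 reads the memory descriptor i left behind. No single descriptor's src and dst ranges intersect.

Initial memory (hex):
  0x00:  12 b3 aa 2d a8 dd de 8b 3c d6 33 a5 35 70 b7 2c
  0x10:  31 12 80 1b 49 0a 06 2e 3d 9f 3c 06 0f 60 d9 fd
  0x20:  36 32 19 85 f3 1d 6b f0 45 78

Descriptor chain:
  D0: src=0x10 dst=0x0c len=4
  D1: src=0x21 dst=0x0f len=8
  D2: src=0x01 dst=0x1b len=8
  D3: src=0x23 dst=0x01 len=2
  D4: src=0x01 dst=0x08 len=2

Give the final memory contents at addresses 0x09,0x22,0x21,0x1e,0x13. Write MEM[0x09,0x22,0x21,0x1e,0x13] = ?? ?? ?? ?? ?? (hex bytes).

  after D0: wrote 4B at 0x0c = 3112801b
  after D1: wrote 8B at 0x0f = 321985f31d6bf045
  after D2: wrote 8B at 0x1b = b3aa2da8ddde8b3c
  after D3: wrote 2B at 0x01 = 85f3
  after D4: wrote 2B at 0x08 = 85f3
query mem[0x09]=0xf3, mem[0x22]=0x3c, mem[0x21]=0x8b, mem[0x1e]=0xa8, mem[0x13]=0x1d

MEM[0x09,0x22,0x21,0x1e,0x13] = f3 3c 8b a8 1d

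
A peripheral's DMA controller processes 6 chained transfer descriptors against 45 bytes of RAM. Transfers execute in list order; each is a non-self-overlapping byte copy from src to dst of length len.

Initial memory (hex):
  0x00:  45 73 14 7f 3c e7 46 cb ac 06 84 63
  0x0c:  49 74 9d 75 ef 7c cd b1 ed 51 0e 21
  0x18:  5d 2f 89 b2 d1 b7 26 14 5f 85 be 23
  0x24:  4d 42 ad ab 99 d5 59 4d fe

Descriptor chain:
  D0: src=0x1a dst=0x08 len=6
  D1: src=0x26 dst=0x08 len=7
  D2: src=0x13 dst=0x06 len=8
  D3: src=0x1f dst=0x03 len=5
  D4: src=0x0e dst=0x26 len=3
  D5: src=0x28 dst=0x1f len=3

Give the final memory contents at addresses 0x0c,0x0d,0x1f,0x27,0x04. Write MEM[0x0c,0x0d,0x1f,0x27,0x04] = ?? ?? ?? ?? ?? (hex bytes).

MEM[0x0c,0x0d,0x1f,0x27,0x04] = 2f 89 ef 75 5f

D0: mem[0x08..0x0d] <- [89 b2 d1 b7 26 14]
D1: mem[0x08..0x0e] <- [ad ab 99 d5 59 4d fe]
D2: mem[0x06..0x0d] <- [b1 ed 51 0e 21 5d 2f 89]
D3: mem[0x03..0x07] <- [14 5f 85 be 23]
D4: mem[0x26..0x28] <- [fe 75 ef]
D5: mem[0x1f..0x21] <- [ef d5 59]
query mem[0x0c]=0x2f, mem[0x0d]=0x89, mem[0x1f]=0xef, mem[0x27]=0x75, mem[0x04]=0x5f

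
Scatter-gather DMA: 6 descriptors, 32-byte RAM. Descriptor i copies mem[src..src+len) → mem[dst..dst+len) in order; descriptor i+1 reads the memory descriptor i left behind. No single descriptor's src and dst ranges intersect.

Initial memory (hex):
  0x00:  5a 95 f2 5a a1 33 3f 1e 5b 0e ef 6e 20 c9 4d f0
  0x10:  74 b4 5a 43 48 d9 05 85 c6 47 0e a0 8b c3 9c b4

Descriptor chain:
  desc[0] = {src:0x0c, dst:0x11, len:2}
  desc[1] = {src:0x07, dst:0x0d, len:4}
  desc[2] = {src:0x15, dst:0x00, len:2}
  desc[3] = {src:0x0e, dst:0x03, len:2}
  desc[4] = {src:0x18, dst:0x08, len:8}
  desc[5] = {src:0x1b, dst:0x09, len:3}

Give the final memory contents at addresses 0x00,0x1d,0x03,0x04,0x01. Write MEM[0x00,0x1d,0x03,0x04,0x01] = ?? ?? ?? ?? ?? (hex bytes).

MEM[0x00,0x1d,0x03,0x04,0x01] = d9 c3 5b 0e 05

D0: mem[0x11..0x12] <- [20 c9]
D1: mem[0x0d..0x10] <- [1e 5b 0e ef]
D2: mem[0x00..0x01] <- [d9 05]
D3: mem[0x03..0x04] <- [5b 0e]
D4: mem[0x08..0x0f] <- [c6 47 0e a0 8b c3 9c b4]
D5: mem[0x09..0x0b] <- [a0 8b c3]
query mem[0x00]=0xd9, mem[0x1d]=0xc3, mem[0x03]=0x5b, mem[0x04]=0x0e, mem[0x01]=0x05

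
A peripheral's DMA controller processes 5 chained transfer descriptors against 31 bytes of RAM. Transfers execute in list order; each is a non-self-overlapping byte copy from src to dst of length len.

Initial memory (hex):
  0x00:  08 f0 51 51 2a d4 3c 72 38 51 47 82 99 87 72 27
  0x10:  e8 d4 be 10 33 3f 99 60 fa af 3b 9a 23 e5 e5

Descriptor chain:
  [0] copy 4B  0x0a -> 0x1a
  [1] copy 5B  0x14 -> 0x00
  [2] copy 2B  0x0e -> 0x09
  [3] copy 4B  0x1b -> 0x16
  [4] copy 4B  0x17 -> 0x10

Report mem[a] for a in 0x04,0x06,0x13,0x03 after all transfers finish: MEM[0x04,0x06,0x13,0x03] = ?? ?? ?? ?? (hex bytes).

  after D0: wrote 4B at 0x1a = 47829987
  after D1: wrote 5B at 0x00 = 333f9960fa
  after D2: wrote 2B at 0x09 = 7227
  after D3: wrote 4B at 0x16 = 829987e5
  after D4: wrote 4B at 0x10 = 9987e547
query mem[0x04]=0xfa, mem[0x06]=0x3c, mem[0x13]=0x47, mem[0x03]=0x60

MEM[0x04,0x06,0x13,0x03] = fa 3c 47 60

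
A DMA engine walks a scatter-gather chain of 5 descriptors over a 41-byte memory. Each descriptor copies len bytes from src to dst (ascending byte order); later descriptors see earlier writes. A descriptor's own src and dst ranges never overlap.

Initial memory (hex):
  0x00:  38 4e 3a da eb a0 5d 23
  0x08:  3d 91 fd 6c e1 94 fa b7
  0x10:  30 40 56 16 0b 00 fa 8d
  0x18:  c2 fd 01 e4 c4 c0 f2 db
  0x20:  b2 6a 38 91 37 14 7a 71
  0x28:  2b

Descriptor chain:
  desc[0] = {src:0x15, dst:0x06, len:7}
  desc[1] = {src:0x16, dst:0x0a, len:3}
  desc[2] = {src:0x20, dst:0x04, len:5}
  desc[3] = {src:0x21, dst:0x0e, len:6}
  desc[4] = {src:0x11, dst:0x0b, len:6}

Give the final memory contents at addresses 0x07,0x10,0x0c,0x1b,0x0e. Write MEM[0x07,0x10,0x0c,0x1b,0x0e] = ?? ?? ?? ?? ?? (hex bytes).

MEM[0x07,0x10,0x0c,0x1b,0x0e] = 91 fa 14 e4 0b

[0] 0x15->0x06 len=7 : 00 fa 8d c2 fd 01 e4
[1] 0x16->0x0a len=3 : fa 8d c2
[2] 0x20->0x04 len=5 : b2 6a 38 91 37
[3] 0x21->0x0e len=6 : 6a 38 91 37 14 7a
[4] 0x11->0x0b len=6 : 37 14 7a 0b 00 fa
query mem[0x07]=0x91, mem[0x10]=0xfa, mem[0x0c]=0x14, mem[0x1b]=0xe4, mem[0x0e]=0x0b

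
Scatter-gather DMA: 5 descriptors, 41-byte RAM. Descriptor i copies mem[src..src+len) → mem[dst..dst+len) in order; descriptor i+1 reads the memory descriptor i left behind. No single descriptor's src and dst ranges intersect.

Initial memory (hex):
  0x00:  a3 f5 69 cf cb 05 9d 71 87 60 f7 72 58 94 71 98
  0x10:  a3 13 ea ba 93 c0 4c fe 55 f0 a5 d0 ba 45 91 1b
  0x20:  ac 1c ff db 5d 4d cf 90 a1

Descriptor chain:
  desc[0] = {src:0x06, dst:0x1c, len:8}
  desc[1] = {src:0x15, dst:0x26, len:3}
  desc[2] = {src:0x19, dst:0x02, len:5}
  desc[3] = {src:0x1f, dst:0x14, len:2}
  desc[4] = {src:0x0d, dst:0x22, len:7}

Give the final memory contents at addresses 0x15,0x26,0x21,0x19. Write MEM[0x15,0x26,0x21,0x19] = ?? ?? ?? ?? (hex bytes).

MEM[0x15,0x26,0x21,0x19] = f7 13 72 f0

[0] 0x06->0x1c len=8 : 9d 71 87 60 f7 72 58 94
[1] 0x15->0x26 len=3 : c0 4c fe
[2] 0x19->0x02 len=5 : f0 a5 d0 9d 71
[3] 0x1f->0x14 len=2 : 60 f7
[4] 0x0d->0x22 len=7 : 94 71 98 a3 13 ea ba
query mem[0x15]=0xf7, mem[0x26]=0x13, mem[0x21]=0x72, mem[0x19]=0xf0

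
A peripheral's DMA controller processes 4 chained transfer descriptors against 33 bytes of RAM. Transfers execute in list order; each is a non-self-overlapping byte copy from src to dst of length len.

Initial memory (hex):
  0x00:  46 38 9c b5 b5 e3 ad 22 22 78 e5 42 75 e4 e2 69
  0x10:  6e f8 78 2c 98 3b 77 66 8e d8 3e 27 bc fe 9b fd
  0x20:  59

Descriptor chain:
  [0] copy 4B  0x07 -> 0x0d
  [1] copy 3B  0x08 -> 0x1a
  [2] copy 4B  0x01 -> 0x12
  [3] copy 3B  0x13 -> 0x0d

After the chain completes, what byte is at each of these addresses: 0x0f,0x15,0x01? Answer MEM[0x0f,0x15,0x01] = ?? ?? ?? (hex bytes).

#0 dst[0x0d+4] := {0x22,0x22,0x78,0xe5}
#1 dst[0x1a+3] := {0x22,0x78,0xe5}
#2 dst[0x12+4] := {0x38,0x9c,0xb5,0xb5}
#3 dst[0x0d+3] := {0x9c,0xb5,0xb5}
query mem[0x0f]=0xb5, mem[0x15]=0xb5, mem[0x01]=0x38

MEM[0x0f,0x15,0x01] = b5 b5 38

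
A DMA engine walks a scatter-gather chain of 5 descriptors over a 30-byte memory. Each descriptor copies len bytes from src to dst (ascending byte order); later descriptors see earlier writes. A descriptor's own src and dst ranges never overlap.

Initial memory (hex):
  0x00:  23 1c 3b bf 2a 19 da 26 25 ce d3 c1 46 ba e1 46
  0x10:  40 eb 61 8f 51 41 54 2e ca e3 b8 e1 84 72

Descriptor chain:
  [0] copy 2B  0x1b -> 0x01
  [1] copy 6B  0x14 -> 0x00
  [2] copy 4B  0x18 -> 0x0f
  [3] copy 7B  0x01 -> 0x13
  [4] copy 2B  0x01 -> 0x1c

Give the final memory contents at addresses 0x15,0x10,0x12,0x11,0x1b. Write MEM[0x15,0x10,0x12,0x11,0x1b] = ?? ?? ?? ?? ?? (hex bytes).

D0: mem[0x01..0x02] <- [e1 84]
D1: mem[0x00..0x05] <- [51 41 54 2e ca e3]
D2: mem[0x0f..0x12] <- [ca e3 b8 e1]
D3: mem[0x13..0x19] <- [41 54 2e ca e3 da 26]
D4: mem[0x1c..0x1d] <- [41 54]
query mem[0x15]=0x2e, mem[0x10]=0xe3, mem[0x12]=0xe1, mem[0x11]=0xb8, mem[0x1b]=0xe1

MEM[0x15,0x10,0x12,0x11,0x1b] = 2e e3 e1 b8 e1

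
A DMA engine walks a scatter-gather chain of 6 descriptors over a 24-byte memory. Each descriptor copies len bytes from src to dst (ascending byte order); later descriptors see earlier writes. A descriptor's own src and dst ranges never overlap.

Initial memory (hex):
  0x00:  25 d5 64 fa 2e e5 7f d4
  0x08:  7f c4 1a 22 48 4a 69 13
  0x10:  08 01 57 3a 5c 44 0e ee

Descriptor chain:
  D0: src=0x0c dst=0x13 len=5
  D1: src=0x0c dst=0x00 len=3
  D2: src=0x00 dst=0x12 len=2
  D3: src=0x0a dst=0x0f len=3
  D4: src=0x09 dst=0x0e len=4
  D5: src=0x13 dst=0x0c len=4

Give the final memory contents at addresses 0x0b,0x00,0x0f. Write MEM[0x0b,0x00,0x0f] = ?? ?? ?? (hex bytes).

MEM[0x0b,0x00,0x0f] = 22 48 13

D0: mem[0x13..0x17] <- [48 4a 69 13 08]
D1: mem[0x00..0x02] <- [48 4a 69]
D2: mem[0x12..0x13] <- [48 4a]
D3: mem[0x0f..0x11] <- [1a 22 48]
D4: mem[0x0e..0x11] <- [c4 1a 22 48]
D5: mem[0x0c..0x0f] <- [4a 4a 69 13]
query mem[0x0b]=0x22, mem[0x00]=0x48, mem[0x0f]=0x13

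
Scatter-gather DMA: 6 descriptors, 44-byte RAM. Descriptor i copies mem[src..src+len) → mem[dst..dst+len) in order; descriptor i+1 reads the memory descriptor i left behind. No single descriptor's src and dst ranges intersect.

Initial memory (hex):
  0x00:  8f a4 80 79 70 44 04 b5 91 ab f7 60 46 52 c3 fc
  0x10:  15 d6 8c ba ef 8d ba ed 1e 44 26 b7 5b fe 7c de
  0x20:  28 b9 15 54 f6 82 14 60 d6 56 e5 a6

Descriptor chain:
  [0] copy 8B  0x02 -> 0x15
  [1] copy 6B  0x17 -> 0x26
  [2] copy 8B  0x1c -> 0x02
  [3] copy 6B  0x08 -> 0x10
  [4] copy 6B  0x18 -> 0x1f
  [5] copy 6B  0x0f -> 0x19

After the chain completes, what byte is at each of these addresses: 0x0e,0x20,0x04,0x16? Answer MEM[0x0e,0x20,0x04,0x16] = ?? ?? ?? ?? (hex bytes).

#0 dst[0x15+8] := {0x80,0x79,0x70,0x44,0x04,0xb5,0x91,0xab}
#1 dst[0x26+6] := {0x70,0x44,0x04,0xb5,0x91,0xab}
#2 dst[0x02+8] := {0xab,0xfe,0x7c,0xde,0x28,0xb9,0x15,0x54}
#3 dst[0x10+6] := {0x15,0x54,0xf7,0x60,0x46,0x52}
#4 dst[0x1f+6] := {0x44,0x04,0xb5,0x91,0xab,0xfe}
#5 dst[0x19+6] := {0xfc,0x15,0x54,0xf7,0x60,0x46}
query mem[0x0e]=0xc3, mem[0x20]=0x04, mem[0x04]=0x7c, mem[0x16]=0x79

MEM[0x0e,0x20,0x04,0x16] = c3 04 7c 79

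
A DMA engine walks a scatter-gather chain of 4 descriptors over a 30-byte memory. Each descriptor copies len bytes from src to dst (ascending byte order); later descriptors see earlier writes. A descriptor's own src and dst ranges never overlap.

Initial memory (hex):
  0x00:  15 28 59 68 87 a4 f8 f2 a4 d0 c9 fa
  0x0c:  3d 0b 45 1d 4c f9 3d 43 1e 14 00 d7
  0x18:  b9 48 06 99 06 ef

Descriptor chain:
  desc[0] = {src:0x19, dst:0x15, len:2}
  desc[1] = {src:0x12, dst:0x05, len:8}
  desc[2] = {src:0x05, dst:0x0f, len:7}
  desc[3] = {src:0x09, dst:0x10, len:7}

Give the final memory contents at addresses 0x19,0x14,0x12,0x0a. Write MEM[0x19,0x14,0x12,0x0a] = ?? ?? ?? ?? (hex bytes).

MEM[0x19,0x14,0x12,0x0a] = 48 0b b9 d7

  after D0: wrote 2B at 0x15 = 4806
  after D1: wrote 8B at 0x05 = 3d431e4806d7b948
  after D2: wrote 7B at 0x0f = 3d431e4806d7b9
  after D3: wrote 7B at 0x10 = 06d7b9480b453d
query mem[0x19]=0x48, mem[0x14]=0x0b, mem[0x12]=0xb9, mem[0x0a]=0xd7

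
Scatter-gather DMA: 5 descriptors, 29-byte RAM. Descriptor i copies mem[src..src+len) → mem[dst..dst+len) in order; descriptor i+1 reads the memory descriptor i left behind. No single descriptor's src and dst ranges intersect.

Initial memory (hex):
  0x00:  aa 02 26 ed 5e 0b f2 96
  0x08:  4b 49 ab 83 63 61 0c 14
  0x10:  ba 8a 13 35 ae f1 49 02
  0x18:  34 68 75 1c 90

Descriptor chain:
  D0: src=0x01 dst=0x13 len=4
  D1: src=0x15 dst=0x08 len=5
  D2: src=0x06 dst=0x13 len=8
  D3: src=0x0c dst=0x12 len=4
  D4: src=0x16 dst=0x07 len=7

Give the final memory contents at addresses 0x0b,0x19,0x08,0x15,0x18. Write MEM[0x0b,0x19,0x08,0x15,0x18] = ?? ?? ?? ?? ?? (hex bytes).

MEM[0x0b,0x19,0x08,0x15,0x18] = 61 68 02 14 34

#0 dst[0x13+4] := {0x02,0x26,0xed,0x5e}
#1 dst[0x08+5] := {0xed,0x5e,0x02,0x34,0x68}
#2 dst[0x13+8] := {0xf2,0x96,0xed,0x5e,0x02,0x34,0x68,0x61}
#3 dst[0x12+4] := {0x68,0x61,0x0c,0x14}
#4 dst[0x07+7] := {0x5e,0x02,0x34,0x68,0x61,0x1c,0x90}
query mem[0x0b]=0x61, mem[0x19]=0x68, mem[0x08]=0x02, mem[0x15]=0x14, mem[0x18]=0x34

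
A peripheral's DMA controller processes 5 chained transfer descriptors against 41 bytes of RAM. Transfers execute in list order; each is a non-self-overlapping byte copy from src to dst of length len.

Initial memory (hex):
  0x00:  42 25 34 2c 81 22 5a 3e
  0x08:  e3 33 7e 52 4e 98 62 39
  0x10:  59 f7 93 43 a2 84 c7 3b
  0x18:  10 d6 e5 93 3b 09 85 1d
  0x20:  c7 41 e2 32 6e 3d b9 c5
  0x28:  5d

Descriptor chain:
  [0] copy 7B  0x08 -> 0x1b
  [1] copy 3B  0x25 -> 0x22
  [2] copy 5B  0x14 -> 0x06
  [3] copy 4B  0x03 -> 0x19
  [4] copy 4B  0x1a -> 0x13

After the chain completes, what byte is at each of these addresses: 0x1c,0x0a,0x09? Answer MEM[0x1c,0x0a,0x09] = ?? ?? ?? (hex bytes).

[0] 0x08->0x1b len=7 : e3 33 7e 52 4e 98 62
[1] 0x25->0x22 len=3 : 3d b9 c5
[2] 0x14->0x06 len=5 : a2 84 c7 3b 10
[3] 0x03->0x19 len=4 : 2c 81 22 a2
[4] 0x1a->0x13 len=4 : 81 22 a2 7e
query mem[0x1c]=0xa2, mem[0x0a]=0x10, mem[0x09]=0x3b

MEM[0x1c,0x0a,0x09] = a2 10 3b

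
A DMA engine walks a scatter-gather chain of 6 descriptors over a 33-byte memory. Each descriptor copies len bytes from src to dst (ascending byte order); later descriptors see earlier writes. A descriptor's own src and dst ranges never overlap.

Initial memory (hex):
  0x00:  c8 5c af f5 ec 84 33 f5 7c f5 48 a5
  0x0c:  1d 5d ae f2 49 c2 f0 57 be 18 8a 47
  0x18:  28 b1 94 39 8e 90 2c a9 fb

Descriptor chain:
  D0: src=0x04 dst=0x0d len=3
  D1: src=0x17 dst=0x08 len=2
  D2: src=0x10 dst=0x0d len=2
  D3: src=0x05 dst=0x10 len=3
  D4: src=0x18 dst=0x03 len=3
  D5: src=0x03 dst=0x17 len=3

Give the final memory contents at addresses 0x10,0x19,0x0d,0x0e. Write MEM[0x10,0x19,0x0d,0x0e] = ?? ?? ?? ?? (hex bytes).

D0: mem[0x0d..0x0f] <- [ec 84 33]
D1: mem[0x08..0x09] <- [47 28]
D2: mem[0x0d..0x0e] <- [49 c2]
D3: mem[0x10..0x12] <- [84 33 f5]
D4: mem[0x03..0x05] <- [28 b1 94]
D5: mem[0x17..0x19] <- [28 b1 94]
query mem[0x10]=0x84, mem[0x19]=0x94, mem[0x0d]=0x49, mem[0x0e]=0xc2

MEM[0x10,0x19,0x0d,0x0e] = 84 94 49 c2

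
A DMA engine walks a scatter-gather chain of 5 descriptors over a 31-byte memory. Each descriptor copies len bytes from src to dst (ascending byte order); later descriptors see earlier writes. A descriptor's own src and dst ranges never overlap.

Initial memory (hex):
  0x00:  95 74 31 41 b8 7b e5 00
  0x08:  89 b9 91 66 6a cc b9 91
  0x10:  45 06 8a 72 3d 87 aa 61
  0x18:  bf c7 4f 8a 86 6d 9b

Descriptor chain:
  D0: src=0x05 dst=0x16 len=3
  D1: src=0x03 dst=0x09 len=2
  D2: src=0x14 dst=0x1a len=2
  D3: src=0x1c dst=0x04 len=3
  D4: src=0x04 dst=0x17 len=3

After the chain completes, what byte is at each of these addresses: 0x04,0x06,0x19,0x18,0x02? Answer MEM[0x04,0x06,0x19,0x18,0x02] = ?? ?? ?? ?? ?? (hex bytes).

MEM[0x04,0x06,0x19,0x18,0x02] = 86 9b 9b 6d 31

D0: mem[0x16..0x18] <- [7b e5 00]
D1: mem[0x09..0x0a] <- [41 b8]
D2: mem[0x1a..0x1b] <- [3d 87]
D3: mem[0x04..0x06] <- [86 6d 9b]
D4: mem[0x17..0x19] <- [86 6d 9b]
query mem[0x04]=0x86, mem[0x06]=0x9b, mem[0x19]=0x9b, mem[0x18]=0x6d, mem[0x02]=0x31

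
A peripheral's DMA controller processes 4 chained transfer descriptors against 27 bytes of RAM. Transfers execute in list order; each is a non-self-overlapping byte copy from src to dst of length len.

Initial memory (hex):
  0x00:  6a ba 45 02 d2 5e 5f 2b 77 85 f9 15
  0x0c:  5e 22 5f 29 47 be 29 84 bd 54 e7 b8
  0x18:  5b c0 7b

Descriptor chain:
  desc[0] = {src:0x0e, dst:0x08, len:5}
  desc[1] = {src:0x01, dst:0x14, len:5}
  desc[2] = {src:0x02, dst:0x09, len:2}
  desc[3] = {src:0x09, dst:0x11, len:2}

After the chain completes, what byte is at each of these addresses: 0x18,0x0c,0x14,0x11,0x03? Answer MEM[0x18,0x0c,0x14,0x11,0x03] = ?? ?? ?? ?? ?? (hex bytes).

MEM[0x18,0x0c,0x14,0x11,0x03] = 5e 29 ba 45 02

D0: mem[0x08..0x0c] <- [5f 29 47 be 29]
D1: mem[0x14..0x18] <- [ba 45 02 d2 5e]
D2: mem[0x09..0x0a] <- [45 02]
D3: mem[0x11..0x12] <- [45 02]
query mem[0x18]=0x5e, mem[0x0c]=0x29, mem[0x14]=0xba, mem[0x11]=0x45, mem[0x03]=0x02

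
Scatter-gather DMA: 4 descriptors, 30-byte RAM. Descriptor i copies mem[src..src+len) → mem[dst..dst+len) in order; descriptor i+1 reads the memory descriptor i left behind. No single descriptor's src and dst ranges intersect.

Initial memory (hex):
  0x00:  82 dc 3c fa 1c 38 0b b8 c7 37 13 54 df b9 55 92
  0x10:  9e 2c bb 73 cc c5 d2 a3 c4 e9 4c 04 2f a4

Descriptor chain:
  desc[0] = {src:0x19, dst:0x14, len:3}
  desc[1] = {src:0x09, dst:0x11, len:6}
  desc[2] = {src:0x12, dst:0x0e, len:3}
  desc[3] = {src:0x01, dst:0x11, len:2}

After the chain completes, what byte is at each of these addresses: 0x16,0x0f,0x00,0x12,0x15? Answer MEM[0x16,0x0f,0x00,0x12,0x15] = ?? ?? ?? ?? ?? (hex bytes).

MEM[0x16,0x0f,0x00,0x12,0x15] = 55 54 82 3c b9

[0] 0x19->0x14 len=3 : e9 4c 04
[1] 0x09->0x11 len=6 : 37 13 54 df b9 55
[2] 0x12->0x0e len=3 : 13 54 df
[3] 0x01->0x11 len=2 : dc 3c
query mem[0x16]=0x55, mem[0x0f]=0x54, mem[0x00]=0x82, mem[0x12]=0x3c, mem[0x15]=0xb9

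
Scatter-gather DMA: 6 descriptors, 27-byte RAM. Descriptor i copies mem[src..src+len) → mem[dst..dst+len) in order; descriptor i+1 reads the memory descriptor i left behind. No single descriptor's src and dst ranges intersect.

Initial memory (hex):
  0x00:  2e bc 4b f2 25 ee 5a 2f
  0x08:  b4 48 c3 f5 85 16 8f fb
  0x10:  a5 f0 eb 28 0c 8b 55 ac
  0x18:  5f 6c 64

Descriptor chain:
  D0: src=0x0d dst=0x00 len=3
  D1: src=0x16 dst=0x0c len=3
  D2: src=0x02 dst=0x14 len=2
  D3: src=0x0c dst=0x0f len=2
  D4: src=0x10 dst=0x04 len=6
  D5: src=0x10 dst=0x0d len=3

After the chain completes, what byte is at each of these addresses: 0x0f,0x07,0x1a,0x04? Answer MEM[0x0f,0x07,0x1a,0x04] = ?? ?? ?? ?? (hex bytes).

  after D0: wrote 3B at 0x00 = 168ffb
  after D1: wrote 3B at 0x0c = 55ac5f
  after D2: wrote 2B at 0x14 = fbf2
  after D3: wrote 2B at 0x0f = 55ac
  after D4: wrote 6B at 0x04 = acf0eb28fbf2
  after D5: wrote 3B at 0x0d = acf0eb
query mem[0x0f]=0xeb, mem[0x07]=0x28, mem[0x1a]=0x64, mem[0x04]=0xac

MEM[0x0f,0x07,0x1a,0x04] = eb 28 64 ac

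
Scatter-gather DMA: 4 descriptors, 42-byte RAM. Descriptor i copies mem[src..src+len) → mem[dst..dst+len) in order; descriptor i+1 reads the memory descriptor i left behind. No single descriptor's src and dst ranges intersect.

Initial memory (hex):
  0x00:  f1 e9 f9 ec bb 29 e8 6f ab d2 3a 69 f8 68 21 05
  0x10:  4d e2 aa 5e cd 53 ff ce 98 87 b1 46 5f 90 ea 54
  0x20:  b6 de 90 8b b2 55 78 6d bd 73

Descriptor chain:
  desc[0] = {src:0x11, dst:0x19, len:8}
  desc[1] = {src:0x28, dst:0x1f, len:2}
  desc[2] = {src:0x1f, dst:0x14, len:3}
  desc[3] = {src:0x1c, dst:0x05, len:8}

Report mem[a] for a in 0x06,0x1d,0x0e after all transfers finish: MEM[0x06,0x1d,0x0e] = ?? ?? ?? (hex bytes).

[0] 0x11->0x19 len=8 : e2 aa 5e cd 53 ff ce 98
[1] 0x28->0x1f len=2 : bd 73
[2] 0x1f->0x14 len=3 : bd 73 de
[3] 0x1c->0x05 len=8 : cd 53 ff bd 73 de 90 8b
query mem[0x06]=0x53, mem[0x1d]=0x53, mem[0x0e]=0x21

MEM[0x06,0x1d,0x0e] = 53 53 21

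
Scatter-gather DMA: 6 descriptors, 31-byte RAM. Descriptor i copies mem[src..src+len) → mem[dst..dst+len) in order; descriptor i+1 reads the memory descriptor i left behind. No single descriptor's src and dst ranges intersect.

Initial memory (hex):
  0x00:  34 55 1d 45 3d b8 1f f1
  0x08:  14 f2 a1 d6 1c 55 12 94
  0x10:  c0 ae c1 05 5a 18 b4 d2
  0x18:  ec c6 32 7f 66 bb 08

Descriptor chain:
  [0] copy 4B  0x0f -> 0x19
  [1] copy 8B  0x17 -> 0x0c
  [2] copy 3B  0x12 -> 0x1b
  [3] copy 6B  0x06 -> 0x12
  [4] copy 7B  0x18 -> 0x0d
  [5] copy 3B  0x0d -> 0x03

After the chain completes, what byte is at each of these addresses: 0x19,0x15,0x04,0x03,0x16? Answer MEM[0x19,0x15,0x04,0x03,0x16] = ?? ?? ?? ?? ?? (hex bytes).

MEM[0x19,0x15,0x04,0x03,0x16] = 94 f2 94 ec a1

  after D0: wrote 4B at 0x19 = 94c0aec1
  after D1: wrote 8B at 0x0c = d2ec94c0aec1bb08
  after D2: wrote 3B at 0x1b = bb085a
  after D3: wrote 6B at 0x12 = 1ff114f2a1d6
  after D4: wrote 7B at 0x0d = ec94c0bb085a08
  after D5: wrote 3B at 0x03 = ec94c0
query mem[0x19]=0x94, mem[0x15]=0xf2, mem[0x04]=0x94, mem[0x03]=0xec, mem[0x16]=0xa1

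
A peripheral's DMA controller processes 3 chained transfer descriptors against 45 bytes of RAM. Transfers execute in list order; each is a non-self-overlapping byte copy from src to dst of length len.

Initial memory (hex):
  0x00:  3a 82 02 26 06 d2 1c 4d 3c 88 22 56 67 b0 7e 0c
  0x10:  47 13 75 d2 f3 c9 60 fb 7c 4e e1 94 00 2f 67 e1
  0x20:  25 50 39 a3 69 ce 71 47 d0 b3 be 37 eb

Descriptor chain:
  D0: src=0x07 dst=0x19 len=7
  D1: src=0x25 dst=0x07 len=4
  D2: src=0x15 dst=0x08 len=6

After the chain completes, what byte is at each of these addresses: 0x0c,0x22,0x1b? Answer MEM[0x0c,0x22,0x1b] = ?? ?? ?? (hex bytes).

D0: mem[0x19..0x1f] <- [4d 3c 88 22 56 67 b0]
D1: mem[0x07..0x0a] <- [ce 71 47 d0]
D2: mem[0x08..0x0d] <- [c9 60 fb 7c 4d 3c]
query mem[0x0c]=0x4d, mem[0x22]=0x39, mem[0x1b]=0x88

MEM[0x0c,0x22,0x1b] = 4d 39 88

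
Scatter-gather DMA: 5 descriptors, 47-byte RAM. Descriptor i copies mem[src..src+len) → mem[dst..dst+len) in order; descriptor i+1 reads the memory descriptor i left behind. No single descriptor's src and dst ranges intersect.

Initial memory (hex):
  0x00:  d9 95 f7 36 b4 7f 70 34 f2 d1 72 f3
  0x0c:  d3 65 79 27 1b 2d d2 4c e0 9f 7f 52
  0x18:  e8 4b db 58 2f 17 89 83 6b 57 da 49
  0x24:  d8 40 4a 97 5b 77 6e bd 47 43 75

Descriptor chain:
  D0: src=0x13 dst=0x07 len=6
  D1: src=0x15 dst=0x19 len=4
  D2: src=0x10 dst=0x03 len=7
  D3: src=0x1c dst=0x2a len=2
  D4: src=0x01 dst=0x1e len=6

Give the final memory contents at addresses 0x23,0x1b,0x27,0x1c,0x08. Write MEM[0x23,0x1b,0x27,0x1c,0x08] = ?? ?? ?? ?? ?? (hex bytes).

MEM[0x23,0x1b,0x27,0x1c,0x08] = 4c 52 97 e8 9f

  after D0: wrote 6B at 0x07 = 4ce09f7f52e8
  after D1: wrote 4B at 0x19 = 9f7f52e8
  after D2: wrote 7B at 0x03 = 1b2dd24ce09f7f
  after D3: wrote 2B at 0x2a = e817
  after D4: wrote 6B at 0x1e = 95f71b2dd24c
query mem[0x23]=0x4c, mem[0x1b]=0x52, mem[0x27]=0x97, mem[0x1c]=0xe8, mem[0x08]=0x9f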